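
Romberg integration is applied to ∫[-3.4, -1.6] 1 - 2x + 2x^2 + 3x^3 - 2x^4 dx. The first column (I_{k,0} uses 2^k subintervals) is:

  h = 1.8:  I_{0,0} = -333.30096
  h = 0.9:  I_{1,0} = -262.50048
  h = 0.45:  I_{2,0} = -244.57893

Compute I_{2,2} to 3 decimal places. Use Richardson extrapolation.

-238.585

Richardson extrapolation on the trapezoidal column (denominator 4−1=3):
I_{1,1} = -262.50048 + (-262.50048 − (-333.30096))/3 = -238.90032
I_{2,1} = (4·(-244.57893) − (-262.50048)) / 3 = -238.60508
I_{2,2} = (16·(-238.60508) − (-238.90032)) / 15 = -238.58540
(Column j=1 coincides with Simpson's rule on the same nodes.)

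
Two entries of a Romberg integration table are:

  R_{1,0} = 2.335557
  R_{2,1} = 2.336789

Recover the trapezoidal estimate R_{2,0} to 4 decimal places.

2.3365

From R_{2,1} = (4·R_{2,0} − R_{1,0})/3, solve for R_{2,0}:
4·R_{2,0} = 3·2.336789 + 2.335557 = 9.345924
R_{2,0} = 2.336481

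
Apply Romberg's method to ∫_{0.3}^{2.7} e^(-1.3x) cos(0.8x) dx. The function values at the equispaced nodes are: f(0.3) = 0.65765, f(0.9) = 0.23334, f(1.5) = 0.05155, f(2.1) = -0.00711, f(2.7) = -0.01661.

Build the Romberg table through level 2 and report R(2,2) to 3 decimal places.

R(0,0) (trapezoid, 1 panel, h=2.4000): 0.76925
R(1,0) (trapezoid, 2 panels, h=1.2000): 0.44648
R(2,0) (trapezoid, 4 panels, h=0.6000): 0.35898
R(1,1) = 0.44648 + (0.44648 − 0.76925)/3 = 0.33889
R(2,1) = 0.35898 + (0.35898 − 0.44648)/3 = 0.32981
R(2,2) = 0.32981 + (0.32981 − 0.33889)/15 = 0.32920

0.329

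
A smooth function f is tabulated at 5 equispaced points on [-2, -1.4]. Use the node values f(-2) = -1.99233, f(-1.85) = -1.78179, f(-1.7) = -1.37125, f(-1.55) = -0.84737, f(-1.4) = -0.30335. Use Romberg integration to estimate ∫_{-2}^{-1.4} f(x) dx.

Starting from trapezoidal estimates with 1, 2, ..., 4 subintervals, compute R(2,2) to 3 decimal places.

R(0,0) (trapezoid, 1 panel, h=0.6000): -0.68870
R(1,0) (trapezoid, 2 panels, h=0.3000): -0.75573
R(2,0) (trapezoid, 4 panels, h=0.1500): -0.77224
R(1,1) = -0.75573 + (-0.75573 − (-0.68870))/3 = -0.77807
R(2,1) = -0.77224 + (-0.77224 − (-0.75573))/3 = -0.77774
R(2,2) = -0.77774 + (-0.77774 − (-0.77807))/15 = -0.77772

-0.778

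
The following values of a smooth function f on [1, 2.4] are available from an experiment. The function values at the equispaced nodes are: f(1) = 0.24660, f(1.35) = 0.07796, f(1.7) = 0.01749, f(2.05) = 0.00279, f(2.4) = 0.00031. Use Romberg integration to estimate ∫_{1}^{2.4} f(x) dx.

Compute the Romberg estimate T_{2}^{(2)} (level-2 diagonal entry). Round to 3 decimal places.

0.070

T_{0}^{(0)} (trapezoid, 1 panel, h=1.4000): 0.17284
T_{1}^{(0)} (trapezoid, 2 panels, h=0.7000): 0.09866
T_{2}^{(0)} (trapezoid, 4 panels, h=0.3500): 0.07759
T_{1}^{(1)} = 0.09866 + (0.09866 − 0.17284)/3 = 0.07393
T_{2}^{(1)} = 0.07759 + (0.07759 − 0.09866)/3 = 0.07057
T_{2}^{(2)} = 0.07057 + (0.07057 − 0.07393)/15 = 0.07035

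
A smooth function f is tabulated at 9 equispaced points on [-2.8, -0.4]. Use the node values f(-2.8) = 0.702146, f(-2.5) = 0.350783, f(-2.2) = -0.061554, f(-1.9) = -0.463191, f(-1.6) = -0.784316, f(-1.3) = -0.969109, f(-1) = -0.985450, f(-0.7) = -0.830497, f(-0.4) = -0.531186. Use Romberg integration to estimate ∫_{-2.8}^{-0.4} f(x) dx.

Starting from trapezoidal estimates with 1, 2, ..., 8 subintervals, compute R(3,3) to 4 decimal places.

-1.1138

R(0,0) (trapezoid, 1 panel, h=2.4000): 0.205152
R(1,0) (trapezoid, 2 panels, h=1.2000): -0.838603
R(2,0) (trapezoid, 4 panels, h=0.6000): -1.047504
R(3,0) (trapezoid, 8 panels, h=0.3000): -1.097356
R(1,1) = -0.838603 + (-0.838603 − 0.205152)/3 = -1.186521
R(2,1) = -1.047504 + (-1.047504 − (-0.838603))/3 = -1.117138
R(3,1) = -1.097356 + (-1.097356 − (-1.047504))/3 = -1.113973
R(2,2) = -1.117138 + (-1.117138 − (-1.186521))/15 = -1.112512
R(3,2) = -1.113973 + (-1.113973 − (-1.117138))/15 = -1.113762
R(3,3) = -1.113762 + (-1.113762 − (-1.112512))/63 = -1.113782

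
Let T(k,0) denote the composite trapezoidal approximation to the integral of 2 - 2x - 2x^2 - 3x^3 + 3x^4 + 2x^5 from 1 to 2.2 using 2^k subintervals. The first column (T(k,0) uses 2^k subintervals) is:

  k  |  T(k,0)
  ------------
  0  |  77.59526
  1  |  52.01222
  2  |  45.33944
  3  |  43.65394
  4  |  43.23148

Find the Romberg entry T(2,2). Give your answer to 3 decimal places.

Richardson extrapolation on the trapezoidal column (denominator 4−1=3):
T(1,1) = (4·52.01222 − 77.59526) / 3 = 43.48454
T(2,1) = (4·45.33944 − 52.01222) / 3 = 43.11518
T(2,2) = (16·43.11518 − 43.48454) / 15 = 43.09056

43.091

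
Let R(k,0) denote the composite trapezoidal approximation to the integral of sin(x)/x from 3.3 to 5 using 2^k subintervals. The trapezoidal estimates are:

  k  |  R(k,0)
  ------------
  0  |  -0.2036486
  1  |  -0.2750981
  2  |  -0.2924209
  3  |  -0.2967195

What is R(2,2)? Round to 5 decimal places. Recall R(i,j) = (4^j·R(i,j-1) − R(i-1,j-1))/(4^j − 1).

Richardson extrapolation on the trapezoidal column (denominator 4−1=3):
R(1,1) = -0.2750981 + (-0.2750981 − (-0.2036486))/3 = -0.2989146
R(2,1) = (4·(-0.2924209) − (-0.2750981)) / 3 = -0.2981952
R(2,2) = -0.2981952 + (-0.2981952 − (-0.2989146))/15 = -0.2981472

-0.29815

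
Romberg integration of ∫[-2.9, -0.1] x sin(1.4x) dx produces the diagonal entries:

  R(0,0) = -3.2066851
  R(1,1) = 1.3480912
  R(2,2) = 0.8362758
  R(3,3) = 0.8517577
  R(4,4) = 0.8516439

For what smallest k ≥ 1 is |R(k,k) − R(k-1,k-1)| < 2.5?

|R(1,1) − R(0,0)| = 4.5547763 ≥ 2.5
|R(2,2) − R(1,1)| = 0.5118154 < 2.5

k = 2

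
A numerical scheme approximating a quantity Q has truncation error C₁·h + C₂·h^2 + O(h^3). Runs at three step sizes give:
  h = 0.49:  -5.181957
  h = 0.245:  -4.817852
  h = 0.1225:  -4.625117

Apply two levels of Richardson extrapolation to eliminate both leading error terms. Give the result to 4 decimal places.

First eliminate the h term (factor 2^1 = 2):
  B₁ = (2·(-4.817852) − (-5.181957))/1 = -4.453747
  B₂ = (2·(-4.625117) − (-4.817852))/1 = -4.432382
Then eliminate the h^2 term (factor 2^2 = 4):
  (4·(-4.432382) − (-4.453747))/3 = -4.425260

-4.4253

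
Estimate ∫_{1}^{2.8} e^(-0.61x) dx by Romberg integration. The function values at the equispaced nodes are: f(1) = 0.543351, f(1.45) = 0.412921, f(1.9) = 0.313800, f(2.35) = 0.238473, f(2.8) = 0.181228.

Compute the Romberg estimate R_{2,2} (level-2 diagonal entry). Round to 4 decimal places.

0.5936

R_{0,0} (trapezoid, 1 panel, h=1.8000): 0.652121
R_{1,0} (trapezoid, 2 panels, h=0.9000): 0.608481
R_{2,0} (trapezoid, 4 panels, h=0.4500): 0.597368
R_{1,1} = 0.608481 + (0.608481 − 0.652121)/3 = 0.593934
R_{2,1} = 0.597368 + (0.597368 − 0.608481)/3 = 0.593664
R_{2,2} = 0.593664 + (0.593664 − 0.593934)/15 = 0.593646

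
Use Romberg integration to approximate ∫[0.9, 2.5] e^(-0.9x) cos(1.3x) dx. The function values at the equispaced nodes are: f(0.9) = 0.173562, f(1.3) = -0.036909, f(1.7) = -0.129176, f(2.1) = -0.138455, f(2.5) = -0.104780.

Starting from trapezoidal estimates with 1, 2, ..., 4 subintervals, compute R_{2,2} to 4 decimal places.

R_{0,0} (trapezoid, 1 panel, h=1.6000): 0.055026
R_{1,0} (trapezoid, 2 panels, h=0.8000): -0.075828
R_{2,0} (trapezoid, 4 panels, h=0.4000): -0.108060
R_{1,1} = -0.075828 + (-0.075828 − 0.055026)/3 = -0.119446
R_{2,1} = -0.108060 + (-0.108060 − (-0.075828))/3 = -0.118804
R_{2,2} = -0.118804 + (-0.118804 − (-0.119446))/15 = -0.118761

-0.1188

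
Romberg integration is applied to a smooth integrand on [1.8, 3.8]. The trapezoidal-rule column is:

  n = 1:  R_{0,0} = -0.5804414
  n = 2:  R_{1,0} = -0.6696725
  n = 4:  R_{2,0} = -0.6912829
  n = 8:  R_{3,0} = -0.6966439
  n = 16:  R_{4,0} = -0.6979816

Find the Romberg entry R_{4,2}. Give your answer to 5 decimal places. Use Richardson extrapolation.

Richardson extrapolation on the trapezoidal column (denominator 4−1=3):
R_{3,1} = -0.6966439 + (-0.6966439 − (-0.6912829))/3 = -0.6984309
R_{4,1} = (4·(-0.6979816) − (-0.6966439)) / 3 = -0.6984275
R_{4,2} = -0.6984275 + (-0.6984275 − (-0.6984309))/15 = -0.6984273

-0.69843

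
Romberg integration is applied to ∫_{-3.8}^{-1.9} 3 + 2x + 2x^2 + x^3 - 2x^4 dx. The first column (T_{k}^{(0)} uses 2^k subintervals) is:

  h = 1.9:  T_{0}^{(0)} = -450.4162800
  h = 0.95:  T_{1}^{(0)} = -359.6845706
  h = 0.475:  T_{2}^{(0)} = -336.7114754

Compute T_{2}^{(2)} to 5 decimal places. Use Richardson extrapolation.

-329.02798

T_{1}^{(1)} = (4·(-359.6845706) − (-450.4162800)) / 3 = -329.4406675
T_{2}^{(1)} = (4·(-336.7114754) − (-359.6845706)) / 3 = -329.0537770
T_{2}^{(2)} = -329.0537770 + (-329.0537770 − (-329.4406675))/15 = -329.0279843
(Column j=1 coincides with Simpson's rule on the same nodes.)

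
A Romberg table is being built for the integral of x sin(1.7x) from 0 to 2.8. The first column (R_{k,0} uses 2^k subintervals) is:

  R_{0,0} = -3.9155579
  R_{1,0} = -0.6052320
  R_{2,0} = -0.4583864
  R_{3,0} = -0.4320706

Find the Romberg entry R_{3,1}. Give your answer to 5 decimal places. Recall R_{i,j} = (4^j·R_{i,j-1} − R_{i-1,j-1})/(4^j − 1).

-0.42330

R_{3,1} = -0.4320706 + (-0.4320706 − (-0.4583864))/3 = -0.4232987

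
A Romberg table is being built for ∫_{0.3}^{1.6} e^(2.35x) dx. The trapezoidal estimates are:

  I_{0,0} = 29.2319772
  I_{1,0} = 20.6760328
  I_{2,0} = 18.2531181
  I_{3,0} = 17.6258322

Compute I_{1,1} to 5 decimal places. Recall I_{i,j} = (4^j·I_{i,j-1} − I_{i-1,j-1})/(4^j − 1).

Richardson extrapolation on the trapezoidal column (denominator 4−1=3):
I_{1,1} = 20.6760328 + (20.6760328 − 29.2319772)/3 = 17.8240513
(Column j=1 coincides with Simpson's rule on the same nodes.)

17.82405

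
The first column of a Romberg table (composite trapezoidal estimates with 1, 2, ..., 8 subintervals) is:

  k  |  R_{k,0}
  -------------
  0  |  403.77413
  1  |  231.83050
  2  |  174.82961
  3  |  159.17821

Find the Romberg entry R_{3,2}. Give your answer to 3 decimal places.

R_{2,1} = 174.82961 + (174.82961 − 231.83050)/3 = 155.82931
R_{3,1} = 159.17821 + (159.17821 − 174.82961)/3 = 153.96108
R_{3,2} = (16·153.96108 − 155.82931) / 15 = 153.83653

153.837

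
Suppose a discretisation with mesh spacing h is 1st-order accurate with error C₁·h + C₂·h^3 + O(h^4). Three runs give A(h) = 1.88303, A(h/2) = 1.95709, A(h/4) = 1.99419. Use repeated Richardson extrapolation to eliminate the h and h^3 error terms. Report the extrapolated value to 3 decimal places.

First eliminate the h term (factor 2^1 = 2):
  B₁ = (2·1.95709 − 1.88303)/1 = 2.03115
  B₂ = (2·1.99419 − 1.95709)/1 = 2.03129
Then eliminate the h^3 term (factor 2^3 = 8):
  (8·2.03129 − 2.03115)/7 = 2.03131

2.031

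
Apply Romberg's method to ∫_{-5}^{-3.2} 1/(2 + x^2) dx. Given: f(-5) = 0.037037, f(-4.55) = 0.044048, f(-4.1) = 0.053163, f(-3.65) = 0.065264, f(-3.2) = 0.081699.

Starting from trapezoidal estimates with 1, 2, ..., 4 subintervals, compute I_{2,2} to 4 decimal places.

I_{0,0} (trapezoid, 1 panel, h=1.8000): 0.106862
I_{1,0} (trapezoid, 2 panels, h=0.9000): 0.101278
I_{2,0} (trapezoid, 4 panels, h=0.4500): 0.099829
I_{1,1} = 0.101278 + (0.101278 − 0.106862)/3 = 0.099417
I_{2,1} = 0.099829 + (0.099829 − 0.101278)/3 = 0.099346
I_{2,2} = 0.099346 + (0.099346 − 0.099417)/15 = 0.099341

0.0993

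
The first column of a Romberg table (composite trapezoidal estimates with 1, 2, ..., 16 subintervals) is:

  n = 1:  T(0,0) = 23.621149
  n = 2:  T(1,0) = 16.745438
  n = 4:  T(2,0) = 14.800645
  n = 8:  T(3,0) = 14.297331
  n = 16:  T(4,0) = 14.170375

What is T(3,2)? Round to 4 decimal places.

14.1280

T(2,1) = (4·14.800645 − 16.745438) / 3 = 14.152381
T(3,1) = (4·14.297331 − 14.800645) / 3 = 14.129560
T(3,2) = 14.129560 + (14.129560 − 14.152381)/15 = 14.128039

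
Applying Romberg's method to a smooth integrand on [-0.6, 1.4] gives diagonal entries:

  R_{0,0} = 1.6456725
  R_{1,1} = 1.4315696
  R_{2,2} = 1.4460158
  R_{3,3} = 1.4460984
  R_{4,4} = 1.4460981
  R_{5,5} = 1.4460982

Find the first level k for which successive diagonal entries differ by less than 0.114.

|R_{1,1} − R_{0,0}| = 0.2141029 ≥ 0.114
|R_{2,2} − R_{1,1}| = 0.0144462 < 0.114

k = 2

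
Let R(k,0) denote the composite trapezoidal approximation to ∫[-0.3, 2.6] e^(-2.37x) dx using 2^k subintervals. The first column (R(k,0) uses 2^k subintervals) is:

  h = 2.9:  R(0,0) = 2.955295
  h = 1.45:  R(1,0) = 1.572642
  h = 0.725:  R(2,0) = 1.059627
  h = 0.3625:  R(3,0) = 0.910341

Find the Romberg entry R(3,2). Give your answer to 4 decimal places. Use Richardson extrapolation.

0.8587

Richardson extrapolation on the trapezoidal column (denominator 4−1=3):
R(2,1) = 1.059627 + (1.059627 − 1.572642)/3 = 0.888622
R(3,1) = 0.910341 + (0.910341 − 1.059627)/3 = 0.860579
R(3,2) = (16·0.860579 − 0.888622) / 15 = 0.858709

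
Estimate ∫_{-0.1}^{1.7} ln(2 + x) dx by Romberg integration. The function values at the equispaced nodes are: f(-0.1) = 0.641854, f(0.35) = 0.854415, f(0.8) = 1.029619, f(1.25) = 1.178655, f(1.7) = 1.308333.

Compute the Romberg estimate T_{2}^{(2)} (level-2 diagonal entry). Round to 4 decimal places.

T_{0}^{(0)} (trapezoid, 1 panel, h=1.8000): 1.755168
T_{1}^{(0)} (trapezoid, 2 panels, h=0.9000): 1.804241
T_{2}^{(0)} (trapezoid, 4 panels, h=0.4500): 1.817002
T_{1}^{(1)} = 1.804241 + (1.804241 − 1.755168)/3 = 1.820599
T_{2}^{(1)} = 1.817002 + (1.817002 − 1.804241)/3 = 1.821256
T_{2}^{(2)} = 1.821256 + (1.821256 − 1.820599)/15 = 1.821300

1.8213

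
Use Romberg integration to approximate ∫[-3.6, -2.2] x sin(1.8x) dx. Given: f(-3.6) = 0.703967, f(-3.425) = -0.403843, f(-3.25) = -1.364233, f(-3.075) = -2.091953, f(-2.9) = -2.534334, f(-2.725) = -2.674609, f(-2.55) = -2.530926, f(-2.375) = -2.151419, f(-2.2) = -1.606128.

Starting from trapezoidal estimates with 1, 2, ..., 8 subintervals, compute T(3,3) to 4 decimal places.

T(0,0) (trapezoid, 1 panel, h=1.4000): -0.631513
T(1,0) (trapezoid, 2 panels, h=0.7000): -2.089790
T(2,0) (trapezoid, 4 panels, h=0.3500): -2.408201
T(3,0) (trapezoid, 8 panels, h=0.1750): -2.485420
T(1,1) = -2.089790 + (-2.089790 − (-0.631513))/3 = -2.575882
T(2,1) = -2.408201 + (-2.408201 − (-2.089790))/3 = -2.514338
T(3,1) = -2.485420 + (-2.485420 − (-2.408201))/3 = -2.511160
T(2,2) = -2.514338 + (-2.514338 − (-2.575882))/15 = -2.510235
T(3,2) = -2.511160 + (-2.511160 − (-2.514338))/15 = -2.510948
T(3,3) = -2.510948 + (-2.510948 − (-2.510235))/63 = -2.510959

-2.5110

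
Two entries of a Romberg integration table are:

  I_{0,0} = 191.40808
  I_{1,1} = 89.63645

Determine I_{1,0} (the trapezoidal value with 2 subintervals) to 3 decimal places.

From I_{1,1} = (4·I_{1,0} − I_{0,0})/3, solve for I_{1,0}:
4·I_{1,0} = 3·89.63645 + 191.40808 = 460.31743
I_{1,0} = 115.07936

115.079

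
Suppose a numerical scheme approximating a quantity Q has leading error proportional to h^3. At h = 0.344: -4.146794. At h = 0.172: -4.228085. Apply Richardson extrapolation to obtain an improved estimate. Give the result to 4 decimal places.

-4.2397

The leading error scales as h^3; refining by a factor of 2 reduces it by 2^3 = 8.
Extrapolated value = (8·A(h/2) − A(h)) / (8 − 1)
= (8·(-4.228085) − (-4.146794)) / 7
= -29.677886 / 7 = -4.239698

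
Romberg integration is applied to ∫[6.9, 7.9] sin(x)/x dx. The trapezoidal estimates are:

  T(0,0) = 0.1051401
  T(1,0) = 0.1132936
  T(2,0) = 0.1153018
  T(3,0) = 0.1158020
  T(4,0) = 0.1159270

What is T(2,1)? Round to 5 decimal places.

0.11597

Richardson extrapolation on the trapezoidal column (denominator 4−1=3):
T(2,1) = 0.1153018 + (0.1153018 − 0.1132936)/3 = 0.1159712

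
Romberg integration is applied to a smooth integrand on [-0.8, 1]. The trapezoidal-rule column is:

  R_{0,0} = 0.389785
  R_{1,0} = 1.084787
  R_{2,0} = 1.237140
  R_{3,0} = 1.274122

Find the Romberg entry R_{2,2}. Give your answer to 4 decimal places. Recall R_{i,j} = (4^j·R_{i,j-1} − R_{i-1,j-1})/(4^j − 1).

Richardson extrapolation on the trapezoidal column (denominator 4−1=3):
R_{1,1} = (4·1.084787 − 0.389785) / 3 = 1.316454
R_{2,1} = 1.237140 + (1.237140 − 1.084787)/3 = 1.287924
R_{2,2} = (16·1.287924 − 1.316454) / 15 = 1.286022

1.2860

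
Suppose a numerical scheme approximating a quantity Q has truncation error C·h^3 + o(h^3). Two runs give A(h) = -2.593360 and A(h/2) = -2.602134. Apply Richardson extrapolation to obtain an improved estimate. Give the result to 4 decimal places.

The leading error scales as h^3; refining by a factor of 2 reduces it by 2^3 = 8.
Extrapolated value = (8·A(h/2) − A(h)) / (8 − 1)
= (8·(-2.602134) − (-2.593360)) / 7
= -18.223712 / 7 = -2.603387

-2.6034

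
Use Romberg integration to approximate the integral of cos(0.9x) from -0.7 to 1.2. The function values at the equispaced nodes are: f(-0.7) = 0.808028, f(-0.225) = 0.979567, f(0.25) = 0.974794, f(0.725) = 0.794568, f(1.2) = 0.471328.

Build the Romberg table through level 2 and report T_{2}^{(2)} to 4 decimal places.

T_{0}^{(0)} (trapezoid, 1 panel, h=1.9000): 1.215388
T_{1}^{(0)} (trapezoid, 2 panels, h=0.9500): 1.533748
T_{2}^{(0)} (trapezoid, 4 panels, h=0.4750): 1.609588
T_{1}^{(1)} = 1.533748 + (1.533748 − 1.215388)/3 = 1.639868
T_{2}^{(1)} = 1.609588 + (1.609588 − 1.533748)/3 = 1.634868
T_{2}^{(2)} = 1.634868 + (1.634868 − 1.639868)/15 = 1.634535

1.6345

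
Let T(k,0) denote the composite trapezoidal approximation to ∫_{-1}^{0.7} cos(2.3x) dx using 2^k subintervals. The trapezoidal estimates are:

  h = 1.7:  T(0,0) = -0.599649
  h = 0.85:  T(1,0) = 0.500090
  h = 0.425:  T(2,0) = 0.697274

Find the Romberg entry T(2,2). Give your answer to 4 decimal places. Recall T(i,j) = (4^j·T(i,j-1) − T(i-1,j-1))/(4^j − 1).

T(1,1) = 0.500090 + (0.500090 − (-0.599649))/3 = 0.866670
T(2,1) = 0.697274 + (0.697274 − 0.500090)/3 = 0.763002
T(2,2) = 0.763002 + (0.763002 − 0.866670)/15 = 0.756091

0.7561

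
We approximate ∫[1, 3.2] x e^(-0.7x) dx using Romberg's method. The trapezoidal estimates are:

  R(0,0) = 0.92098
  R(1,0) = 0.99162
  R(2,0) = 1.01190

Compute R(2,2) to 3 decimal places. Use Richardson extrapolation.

1.019

Richardson extrapolation on the trapezoidal column (denominator 4−1=3):
R(1,1) = 0.99162 + (0.99162 − 0.92098)/3 = 1.01517
R(2,1) = 1.01190 + (1.01190 − 0.99162)/3 = 1.01866
R(2,2) = 1.01866 + (1.01866 − 1.01517)/15 = 1.01889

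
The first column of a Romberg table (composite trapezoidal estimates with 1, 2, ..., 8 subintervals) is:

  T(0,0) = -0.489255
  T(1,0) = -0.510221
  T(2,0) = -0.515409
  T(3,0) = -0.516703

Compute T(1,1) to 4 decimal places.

-0.5172

Richardson extrapolation on the trapezoidal column (denominator 4−1=3):
T(1,1) = (4·(-0.510221) − (-0.489255)) / 3 = -0.517210
(Column j=1 coincides with Simpson's rule on the same nodes.)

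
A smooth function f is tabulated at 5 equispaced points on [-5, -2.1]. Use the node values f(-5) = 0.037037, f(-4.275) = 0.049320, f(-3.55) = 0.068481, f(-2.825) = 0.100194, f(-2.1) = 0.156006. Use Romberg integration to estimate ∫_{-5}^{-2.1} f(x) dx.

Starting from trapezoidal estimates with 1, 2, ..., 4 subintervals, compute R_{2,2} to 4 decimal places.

R_{0,0} (trapezoid, 1 panel, h=2.9000): 0.279912
R_{1,0} (trapezoid, 2 panels, h=1.4500): 0.239254
R_{2,0} (trapezoid, 4 panels, h=0.7250): 0.228024
R_{1,1} = 0.239254 + (0.239254 − 0.279912)/3 = 0.225701
R_{2,1} = 0.228024 + (0.228024 − 0.239254)/3 = 0.224281
R_{2,2} = 0.224281 + (0.224281 − 0.225701)/15 = 0.224186

0.2242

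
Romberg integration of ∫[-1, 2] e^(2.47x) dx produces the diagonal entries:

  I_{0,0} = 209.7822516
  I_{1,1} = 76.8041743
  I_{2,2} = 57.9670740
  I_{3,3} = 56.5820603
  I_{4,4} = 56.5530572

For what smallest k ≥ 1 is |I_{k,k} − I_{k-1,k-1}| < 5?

k = 3

|I_{1,1} − I_{0,0}| = 132.9780773 ≥ 5
|I_{2,2} − I_{1,1}| = 18.8371003 ≥ 5
|I_{3,3} − I_{2,2}| = 1.3850137 < 5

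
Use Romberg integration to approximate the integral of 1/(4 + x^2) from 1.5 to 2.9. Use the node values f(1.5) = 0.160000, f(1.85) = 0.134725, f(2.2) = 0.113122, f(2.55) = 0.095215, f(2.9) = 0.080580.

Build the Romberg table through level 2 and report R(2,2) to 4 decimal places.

0.1618

R(0,0) (trapezoid, 1 panel, h=1.4000): 0.168406
R(1,0) (trapezoid, 2 panels, h=0.7000): 0.163388
R(2,0) (trapezoid, 4 panels, h=0.3500): 0.162173
R(1,1) = 0.163388 + (0.163388 − 0.168406)/3 = 0.161715
R(2,1) = 0.162173 + (0.162173 − 0.163388)/3 = 0.161768
R(2,2) = 0.161768 + (0.161768 − 0.161715)/15 = 0.161772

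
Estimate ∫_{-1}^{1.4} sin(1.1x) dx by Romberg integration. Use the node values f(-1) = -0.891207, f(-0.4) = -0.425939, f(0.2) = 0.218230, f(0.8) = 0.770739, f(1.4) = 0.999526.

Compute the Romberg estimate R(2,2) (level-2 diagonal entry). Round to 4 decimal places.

0.3843

R(0,0) (trapezoid, 1 panel, h=2.4000): 0.129983
R(1,0) (trapezoid, 2 panels, h=1.2000): 0.326867
R(2,0) (trapezoid, 4 panels, h=0.6000): 0.370314
R(1,1) = 0.326867 + (0.326867 − 0.129983)/3 = 0.392495
R(2,1) = 0.370314 + (0.370314 − 0.326867)/3 = 0.384796
R(2,2) = 0.384796 + (0.384796 − 0.392495)/15 = 0.384283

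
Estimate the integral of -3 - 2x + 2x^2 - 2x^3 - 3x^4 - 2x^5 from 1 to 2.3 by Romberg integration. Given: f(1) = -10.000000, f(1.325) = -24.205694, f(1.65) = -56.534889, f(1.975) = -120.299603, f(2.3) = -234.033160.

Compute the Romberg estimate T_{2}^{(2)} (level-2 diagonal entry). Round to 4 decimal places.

T_{0}^{(0)} (trapezoid, 1 panel, h=1.3000): -158.621554
T_{1}^{(0)} (trapezoid, 2 panels, h=0.6500): -116.058455
T_{2}^{(0)} (trapezoid, 4 panels, h=0.3250): -104.993449
T_{1}^{(1)} = -116.058455 + (-116.058455 − (-158.621554))/3 = -101.870755
T_{2}^{(1)} = -104.993449 + (-104.993449 − (-116.058455))/3 = -101.305114
T_{2}^{(2)} = -101.305114 + (-101.305114 − (-101.870755))/15 = -101.267405

-101.2674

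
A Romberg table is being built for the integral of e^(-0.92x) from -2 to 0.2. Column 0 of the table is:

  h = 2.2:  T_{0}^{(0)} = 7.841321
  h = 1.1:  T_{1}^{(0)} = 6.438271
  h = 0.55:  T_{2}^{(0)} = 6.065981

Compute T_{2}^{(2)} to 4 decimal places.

5.9400

Richardson extrapolation on the trapezoidal column (denominator 4−1=3):
T_{1}^{(1)} = 6.438271 + (6.438271 − 7.841321)/3 = 5.970588
T_{2}^{(1)} = 6.065981 + (6.065981 − 6.438271)/3 = 5.941884
T_{2}^{(2)} = 5.941884 + (5.941884 − 5.970588)/15 = 5.939970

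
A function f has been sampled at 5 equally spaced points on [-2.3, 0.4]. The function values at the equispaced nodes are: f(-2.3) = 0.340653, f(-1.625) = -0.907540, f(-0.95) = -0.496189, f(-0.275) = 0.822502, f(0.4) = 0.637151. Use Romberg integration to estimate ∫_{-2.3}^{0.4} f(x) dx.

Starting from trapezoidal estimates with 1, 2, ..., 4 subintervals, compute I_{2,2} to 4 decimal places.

-0.0549

I_{0,0} (trapezoid, 1 panel, h=2.7000): 1.320035
I_{1,0} (trapezoid, 2 panels, h=1.3500): -0.009837
I_{2,0} (trapezoid, 4 panels, h=0.6750): -0.062319
I_{1,1} = -0.009837 + (-0.009837 − 1.320035)/3 = -0.453128
I_{2,1} = -0.062319 + (-0.062319 − (-0.009837))/3 = -0.079813
I_{2,2} = -0.079813 + (-0.079813 − (-0.453128))/15 = -0.054925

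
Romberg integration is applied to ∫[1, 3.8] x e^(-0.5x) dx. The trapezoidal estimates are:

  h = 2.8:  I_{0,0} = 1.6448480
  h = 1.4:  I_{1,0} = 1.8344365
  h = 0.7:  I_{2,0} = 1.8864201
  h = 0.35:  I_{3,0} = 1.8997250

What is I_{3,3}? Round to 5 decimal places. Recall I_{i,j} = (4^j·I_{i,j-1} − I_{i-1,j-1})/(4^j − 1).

1.90419

I_{1,1} = 1.8344365 + (1.8344365 − 1.6448480)/3 = 1.8976327
I_{2,1} = 1.8864201 + (1.8864201 − 1.8344365)/3 = 1.9037480
I_{3,1} = 1.8997250 + (1.8997250 − 1.8864201)/3 = 1.9041600
I_{2,2} = 1.9037480 + (1.9037480 − 1.8976327)/15 = 1.9041557
I_{3,2} = (16·1.9041600 − 1.9037480) / 15 = 1.9041875
I_{3,3} = 1.9041875 + (1.9041875 − 1.9041557)/63 = 1.9041880
(Column j=1 coincides with Simpson's rule on the same nodes.)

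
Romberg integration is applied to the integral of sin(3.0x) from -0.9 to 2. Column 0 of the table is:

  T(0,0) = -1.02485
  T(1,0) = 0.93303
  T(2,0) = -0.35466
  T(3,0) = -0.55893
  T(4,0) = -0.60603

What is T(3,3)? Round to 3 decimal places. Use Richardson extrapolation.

T(1,1) = (4·0.93303 − (-1.02485)) / 3 = 1.58566
T(2,1) = (4·(-0.35466) − 0.93303) / 3 = -0.78389
T(3,1) = (4·(-0.55893) − (-0.35466)) / 3 = -0.62702
T(2,2) = (16·(-0.78389) − 1.58566) / 15 = -0.94186
T(3,2) = (16·(-0.62702) − (-0.78389)) / 15 = -0.61656
T(3,3) = -0.61656 + (-0.61656 − (-0.94186))/63 = -0.61140

-0.611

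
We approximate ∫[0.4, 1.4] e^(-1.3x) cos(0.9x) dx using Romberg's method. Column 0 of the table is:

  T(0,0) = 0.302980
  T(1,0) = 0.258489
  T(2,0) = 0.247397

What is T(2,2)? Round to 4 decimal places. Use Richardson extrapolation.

0.2437

Richardson extrapolation on the trapezoidal column (denominator 4−1=3):
T(1,1) = 0.258489 + (0.258489 − 0.302980)/3 = 0.243659
T(2,1) = 0.247397 + (0.247397 − 0.258489)/3 = 0.243700
T(2,2) = 0.243700 + (0.243700 − 0.243659)/15 = 0.243703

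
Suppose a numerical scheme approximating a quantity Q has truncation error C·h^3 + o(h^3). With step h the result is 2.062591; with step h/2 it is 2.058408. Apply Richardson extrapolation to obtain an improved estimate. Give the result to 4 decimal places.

The leading error scales as h^3; refining by a factor of 2 reduces it by 2^3 = 8.
Extrapolated value = (8·A(h/2) − A(h)) / (8 − 1)
= (8·2.058408 − 2.062591) / 7
= 14.404673 / 7 = 2.057810

2.0578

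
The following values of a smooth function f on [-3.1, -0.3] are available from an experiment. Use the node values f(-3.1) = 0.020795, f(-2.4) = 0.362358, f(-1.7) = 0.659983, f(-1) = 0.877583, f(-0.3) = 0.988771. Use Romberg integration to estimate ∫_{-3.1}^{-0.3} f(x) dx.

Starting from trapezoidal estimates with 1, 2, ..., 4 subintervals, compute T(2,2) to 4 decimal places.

T(0,0) (trapezoid, 1 panel, h=2.8000): 1.413392
T(1,0) (trapezoid, 2 panels, h=1.4000): 1.630672
T(2,0) (trapezoid, 4 panels, h=0.7000): 1.683295
T(1,1) = 1.630672 + (1.630672 − 1.413392)/3 = 1.703099
T(2,1) = 1.683295 + (1.683295 − 1.630672)/3 = 1.700836
T(2,2) = 1.700836 + (1.700836 − 1.703099)/15 = 1.700685

1.7007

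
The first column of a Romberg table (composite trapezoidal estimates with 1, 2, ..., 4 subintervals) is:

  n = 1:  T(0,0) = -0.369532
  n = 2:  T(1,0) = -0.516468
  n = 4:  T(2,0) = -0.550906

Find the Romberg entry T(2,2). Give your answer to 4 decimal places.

Richardson extrapolation on the trapezoidal column (denominator 4−1=3):
T(1,1) = (4·(-0.516468) − (-0.369532)) / 3 = -0.565447
T(2,1) = (4·(-0.550906) − (-0.516468)) / 3 = -0.562385
T(2,2) = (16·(-0.562385) − (-0.565447)) / 15 = -0.562181

-0.5622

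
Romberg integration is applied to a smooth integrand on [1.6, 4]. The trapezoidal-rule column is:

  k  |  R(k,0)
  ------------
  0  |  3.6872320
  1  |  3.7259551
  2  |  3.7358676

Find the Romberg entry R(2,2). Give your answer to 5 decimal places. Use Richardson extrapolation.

3.73919

Richardson extrapolation on the trapezoidal column (denominator 4−1=3):
R(1,1) = (4·3.7259551 − 3.6872320) / 3 = 3.7388628
R(2,1) = (4·3.7358676 − 3.7259551) / 3 = 3.7391718
R(2,2) = (16·3.7391718 − 3.7388628) / 15 = 3.7391924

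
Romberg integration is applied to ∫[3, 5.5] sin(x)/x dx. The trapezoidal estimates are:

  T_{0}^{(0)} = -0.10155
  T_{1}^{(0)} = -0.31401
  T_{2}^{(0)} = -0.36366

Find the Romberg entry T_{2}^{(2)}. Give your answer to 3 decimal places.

-0.380

Richardson extrapolation on the trapezoidal column (denominator 4−1=3):
T_{1}^{(1)} = (4·(-0.31401) − (-0.10155)) / 3 = -0.38483
T_{2}^{(1)} = (4·(-0.36366) − (-0.31401)) / 3 = -0.38021
T_{2}^{(2)} = (16·(-0.38021) − (-0.38483)) / 15 = -0.37990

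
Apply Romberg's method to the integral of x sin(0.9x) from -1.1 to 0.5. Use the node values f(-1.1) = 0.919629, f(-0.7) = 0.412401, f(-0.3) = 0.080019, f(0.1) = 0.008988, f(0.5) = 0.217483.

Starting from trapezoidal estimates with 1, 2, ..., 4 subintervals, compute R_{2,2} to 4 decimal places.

R_{0,0} (trapezoid, 1 panel, h=1.6000): 0.909690
R_{1,0} (trapezoid, 2 panels, h=0.8000): 0.518860
R_{2,0} (trapezoid, 4 panels, h=0.4000): 0.427986
R_{1,1} = 0.518860 + (0.518860 − 0.909690)/3 = 0.388583
R_{2,1} = 0.427986 + (0.427986 − 0.518860)/3 = 0.397695
R_{2,2} = 0.397695 + (0.397695 − 0.388583)/15 = 0.398302

0.3983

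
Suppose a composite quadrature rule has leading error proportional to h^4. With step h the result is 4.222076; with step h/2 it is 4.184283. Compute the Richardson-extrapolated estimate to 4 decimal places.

4.1818

Extrapolated value = (16·A(h/2) − A(h)) / (16 − 1)
= (16·4.184283 − 4.222076) / 15
= 62.726452 / 15 = 4.181763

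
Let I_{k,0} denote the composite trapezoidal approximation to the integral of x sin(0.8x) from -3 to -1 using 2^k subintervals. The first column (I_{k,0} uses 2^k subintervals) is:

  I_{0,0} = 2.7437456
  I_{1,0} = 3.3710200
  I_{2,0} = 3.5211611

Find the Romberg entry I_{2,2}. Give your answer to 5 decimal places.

3.57061

Richardson extrapolation on the trapezoidal column (denominator 4−1=3):
I_{1,1} = 3.3710200 + (3.3710200 − 2.7437456)/3 = 3.5801115
I_{2,1} = (4·3.5211611 − 3.3710200) / 3 = 3.5712081
I_{2,2} = 3.5712081 + (3.5712081 − 3.5801115)/15 = 3.5706145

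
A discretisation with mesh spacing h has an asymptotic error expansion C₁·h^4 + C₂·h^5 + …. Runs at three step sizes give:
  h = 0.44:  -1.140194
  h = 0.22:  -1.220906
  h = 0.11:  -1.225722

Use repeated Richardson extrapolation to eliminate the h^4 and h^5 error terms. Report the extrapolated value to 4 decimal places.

-1.2260

First eliminate the h^4 term (factor 2^4 = 16):
  B₁ = (16·(-1.220906) − (-1.140194))/15 = -1.226287
  B₂ = (16·(-1.225722) − (-1.220906))/15 = -1.226043
Then eliminate the h^5 term (factor 2^5 = 32):
  (32·(-1.226043) − (-1.226287))/31 = -1.226035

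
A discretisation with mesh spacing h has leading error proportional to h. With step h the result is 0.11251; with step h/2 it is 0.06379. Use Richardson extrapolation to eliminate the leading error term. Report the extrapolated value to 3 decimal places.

0.015

The leading error scales as h; refining by a factor of 2 reduces it by 2^1 = 2.
Extrapolated value = (2·A(h/2) − A(h)) / (2 − 1)
= (2·0.06379 − 0.11251) / 1
= 0.01507 / 1 = 0.01507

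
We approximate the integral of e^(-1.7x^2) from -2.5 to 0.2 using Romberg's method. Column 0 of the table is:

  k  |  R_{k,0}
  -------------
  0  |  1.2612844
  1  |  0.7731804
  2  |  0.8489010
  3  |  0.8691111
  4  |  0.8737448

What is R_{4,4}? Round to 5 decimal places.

Richardson extrapolation on the trapezoidal column (denominator 4−1=3):
R_{1,1} = 0.7731804 + (0.7731804 − 1.2612844)/3 = 0.6104791
R_{2,1} = (4·0.8489010 − 0.7731804) / 3 = 0.8741412
R_{3,1} = (4·0.8691111 − 0.8489010) / 3 = 0.8758478
R_{4,1} = 0.8737448 + (0.8737448 − 0.8691111)/3 = 0.8752894
R_{2,2} = 0.8741412 + (0.8741412 − 0.6104791)/15 = 0.8917187
R_{3,2} = 0.8758478 + (0.8758478 − 0.8741412)/15 = 0.8759616
R_{4,2} = (16·0.8752894 − 0.8758478) / 15 = 0.8752522
R_{3,3} = 0.8759616 + (0.8759616 − 0.8917187)/63 = 0.8757115
R_{4,3} = 0.8752522 + (0.8752522 − 0.8759616)/63 = 0.8752409
R_{4,4} = 0.8752409 + (0.8752409 − 0.8757115)/255 = 0.8752391

0.87524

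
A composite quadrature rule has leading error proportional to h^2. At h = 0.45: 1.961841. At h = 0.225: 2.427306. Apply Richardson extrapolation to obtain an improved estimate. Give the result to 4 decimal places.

2.5825

Extrapolated value = (4·A(h/2) − A(h)) / (4 − 1)
= (4·2.427306 − 1.961841) / 3
= 7.747383 / 3 = 2.582461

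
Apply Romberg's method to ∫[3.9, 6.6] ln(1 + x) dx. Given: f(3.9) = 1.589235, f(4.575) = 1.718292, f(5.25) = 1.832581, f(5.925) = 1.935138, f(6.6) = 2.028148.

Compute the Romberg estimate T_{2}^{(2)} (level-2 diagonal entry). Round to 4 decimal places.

4.9267

T_{0}^{(0)} (trapezoid, 1 panel, h=2.7000): 4.883467
T_{1}^{(0)} (trapezoid, 2 panels, h=1.3500): 4.915718
T_{2}^{(0)} (trapezoid, 4 panels, h=0.6750): 4.923924
T_{1}^{(1)} = 4.915718 + (4.915718 − 4.883467)/3 = 4.926468
T_{2}^{(1)} = 4.923924 + (4.923924 − 4.915718)/3 = 4.926659
T_{2}^{(2)} = 4.926659 + (4.926659 − 4.926468)/15 = 4.926672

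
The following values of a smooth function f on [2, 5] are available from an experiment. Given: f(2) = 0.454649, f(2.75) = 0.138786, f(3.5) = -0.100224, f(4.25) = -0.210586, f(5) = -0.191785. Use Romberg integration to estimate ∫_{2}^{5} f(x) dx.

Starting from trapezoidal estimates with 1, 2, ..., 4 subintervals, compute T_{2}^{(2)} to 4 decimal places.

T_{0}^{(0)} (trapezoid, 1 panel, h=3.0000): 0.394296
T_{1}^{(0)} (trapezoid, 2 panels, h=1.5000): 0.046812
T_{2}^{(0)} (trapezoid, 4 panels, h=0.7500): -0.030444
T_{1}^{(1)} = 0.046812 + (0.046812 − 0.394296)/3 = -0.069016
T_{2}^{(1)} = -0.030444 + (-0.030444 − 0.046812)/3 = -0.056196
T_{2}^{(2)} = -0.056196 + (-0.056196 − (-0.069016))/15 = -0.055341

-0.0553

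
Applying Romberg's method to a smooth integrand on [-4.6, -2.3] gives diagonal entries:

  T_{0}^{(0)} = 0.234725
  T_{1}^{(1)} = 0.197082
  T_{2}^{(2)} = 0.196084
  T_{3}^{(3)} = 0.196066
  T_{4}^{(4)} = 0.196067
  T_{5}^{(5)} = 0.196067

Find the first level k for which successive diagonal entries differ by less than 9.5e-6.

k = 4

|T_{1}^{(1)} − T_{0}^{(0)}| = 0.037643 ≥ 9.5e-6
|T_{2}^{(2)} − T_{1}^{(1)}| = 0.000998 ≥ 9.5e-6
|T_{3}^{(3)} − T_{2}^{(2)}| = 0.000018 ≥ 9.5e-6
|T_{4}^{(4)} − T_{3}^{(3)}| = 0.000001 < 9.5e-6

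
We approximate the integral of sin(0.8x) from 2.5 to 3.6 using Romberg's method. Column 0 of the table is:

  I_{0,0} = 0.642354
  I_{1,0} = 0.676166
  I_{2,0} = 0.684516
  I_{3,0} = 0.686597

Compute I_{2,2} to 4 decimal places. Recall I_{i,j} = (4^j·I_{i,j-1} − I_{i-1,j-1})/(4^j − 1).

Richardson extrapolation on the trapezoidal column (denominator 4−1=3):
I_{1,1} = (4·0.676166 − 0.642354) / 3 = 0.687437
I_{2,1} = 0.684516 + (0.684516 − 0.676166)/3 = 0.687299
I_{2,2} = (16·0.687299 − 0.687437) / 15 = 0.687290

0.6873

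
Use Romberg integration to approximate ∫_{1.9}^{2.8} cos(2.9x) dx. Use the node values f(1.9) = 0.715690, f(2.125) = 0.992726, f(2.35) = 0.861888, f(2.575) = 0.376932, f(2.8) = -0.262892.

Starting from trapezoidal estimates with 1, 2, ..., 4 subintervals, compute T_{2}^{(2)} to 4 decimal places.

0.5734

T_{0}^{(0)} (trapezoid, 1 panel, h=0.9000): 0.203759
T_{1}^{(0)} (trapezoid, 2 panels, h=0.4500): 0.489729
T_{2}^{(0)} (trapezoid, 4 panels, h=0.2250): 0.553038
T_{1}^{(1)} = 0.489729 + (0.489729 − 0.203759)/3 = 0.585052
T_{2}^{(1)} = 0.553038 + (0.553038 − 0.489729)/3 = 0.574141
T_{2}^{(2)} = 0.574141 + (0.574141 − 0.585052)/15 = 0.573414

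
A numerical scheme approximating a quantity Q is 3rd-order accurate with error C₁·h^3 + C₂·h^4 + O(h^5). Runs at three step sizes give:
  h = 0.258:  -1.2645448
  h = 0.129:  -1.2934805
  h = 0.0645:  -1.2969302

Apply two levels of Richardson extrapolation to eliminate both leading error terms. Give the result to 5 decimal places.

-1.29741

First eliminate the h^3 term (factor 2^3 = 8):
  B₁ = (8·(-1.2934805) − (-1.2645448))/7 = -1.2976142
  B₂ = (8·(-1.2969302) − (-1.2934805))/7 = -1.2974230
Then eliminate the h^4 term (factor 2^4 = 16):
  (16·(-1.2974230) − (-1.2976142))/15 = -1.2974103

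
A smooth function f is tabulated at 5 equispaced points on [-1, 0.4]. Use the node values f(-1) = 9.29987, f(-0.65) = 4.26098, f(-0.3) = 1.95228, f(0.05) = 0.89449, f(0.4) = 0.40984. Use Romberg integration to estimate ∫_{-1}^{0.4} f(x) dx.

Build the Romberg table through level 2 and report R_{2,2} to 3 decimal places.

R_{0,0} (trapezoid, 1 panel, h=1.4000): 6.79680
R_{1,0} (trapezoid, 2 panels, h=0.7000): 4.76499
R_{2,0} (trapezoid, 4 panels, h=0.3500): 4.18691
R_{1,1} = 4.76499 + (4.76499 − 6.79680)/3 = 4.08772
R_{2,1} = 4.18691 + (4.18691 − 4.76499)/3 = 3.99422
R_{2,2} = 3.99422 + (3.99422 − 4.08772)/15 = 3.98799

3.988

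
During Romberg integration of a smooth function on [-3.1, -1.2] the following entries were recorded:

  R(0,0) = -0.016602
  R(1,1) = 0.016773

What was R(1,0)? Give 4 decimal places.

From R(1,1) = (4·R(1,0) − R(0,0))/3, solve for R(1,0):
4·R(1,0) = 3·0.016773 + (-0.016602) = 0.033717
R(1,0) = 0.008429

0.0084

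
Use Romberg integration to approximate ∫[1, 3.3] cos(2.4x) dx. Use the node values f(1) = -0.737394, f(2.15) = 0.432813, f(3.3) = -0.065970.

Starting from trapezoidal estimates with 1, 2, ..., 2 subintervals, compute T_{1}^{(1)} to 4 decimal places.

0.3557

T_{0}^{(0)} (trapezoid, 1 panel, h=2.3000): -0.923869
T_{1}^{(0)} (trapezoid, 2 panels, h=1.1500): 0.035801
T_{1}^{(1)} = 0.035801 + (0.035801 − (-0.923869))/3 = 0.355691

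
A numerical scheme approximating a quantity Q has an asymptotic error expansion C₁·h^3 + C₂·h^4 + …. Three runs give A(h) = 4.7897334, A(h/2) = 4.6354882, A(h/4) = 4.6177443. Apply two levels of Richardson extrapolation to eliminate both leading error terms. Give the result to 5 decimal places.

4.61533

First eliminate the h^3 term (factor 2^3 = 8):
  B₁ = (8·4.6354882 − 4.7897334)/7 = 4.6134532
  B₂ = (8·4.6177443 − 4.6354882)/7 = 4.6152095
Then eliminate the h^4 term (factor 2^4 = 16):
  (16·4.6152095 − 4.6134532)/15 = 4.6153266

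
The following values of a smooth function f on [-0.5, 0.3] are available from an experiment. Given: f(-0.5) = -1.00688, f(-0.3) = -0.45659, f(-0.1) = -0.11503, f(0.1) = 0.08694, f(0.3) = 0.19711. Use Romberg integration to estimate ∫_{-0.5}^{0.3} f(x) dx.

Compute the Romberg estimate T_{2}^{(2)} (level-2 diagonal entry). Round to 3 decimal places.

T_{0}^{(0)} (trapezoid, 1 panel, h=0.8000): -0.32391
T_{1}^{(0)} (trapezoid, 2 panels, h=0.4000): -0.20797
T_{2}^{(0)} (trapezoid, 4 panels, h=0.2000): -0.17791
T_{1}^{(1)} = -0.20797 + (-0.20797 − (-0.32391))/3 = -0.16932
T_{2}^{(1)} = -0.17791 + (-0.17791 − (-0.20797))/3 = -0.16789
T_{2}^{(2)} = -0.16789 + (-0.16789 − (-0.16932))/15 = -0.16779

-0.168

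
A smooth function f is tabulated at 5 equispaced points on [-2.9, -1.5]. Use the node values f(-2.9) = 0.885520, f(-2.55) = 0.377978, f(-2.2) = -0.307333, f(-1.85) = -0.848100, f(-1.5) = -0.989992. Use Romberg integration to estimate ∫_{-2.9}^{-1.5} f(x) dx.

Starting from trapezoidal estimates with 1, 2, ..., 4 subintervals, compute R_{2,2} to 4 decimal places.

-0.3028

R_{0,0} (trapezoid, 1 panel, h=1.4000): -0.073130
R_{1,0} (trapezoid, 2 panels, h=0.7000): -0.251698
R_{2,0} (trapezoid, 4 panels, h=0.3500): -0.290392
R_{1,1} = -0.251698 + (-0.251698 − (-0.073130))/3 = -0.311221
R_{2,1} = -0.290392 + (-0.290392 − (-0.251698))/3 = -0.303290
R_{2,2} = -0.303290 + (-0.303290 − (-0.311221))/15 = -0.302761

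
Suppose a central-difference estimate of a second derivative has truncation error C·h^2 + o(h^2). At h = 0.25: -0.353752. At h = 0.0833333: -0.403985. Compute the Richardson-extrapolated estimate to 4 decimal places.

-0.4103

The leading error scales as h^2; refining by a factor of 3 reduces it by 3^2 = 9.
Extrapolated value = (9·A(h/3) − A(h)) / (9 − 1)
= (9·(-0.403985) − (-0.353752)) / 8
= -3.282113 / 8 = -0.410264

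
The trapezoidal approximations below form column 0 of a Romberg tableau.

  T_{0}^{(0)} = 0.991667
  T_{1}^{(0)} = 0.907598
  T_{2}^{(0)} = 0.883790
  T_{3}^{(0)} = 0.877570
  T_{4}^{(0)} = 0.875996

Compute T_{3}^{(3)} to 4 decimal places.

Richardson extrapolation on the trapezoidal column (denominator 4−1=3):
T_{1}^{(1)} = 0.907598 + (0.907598 − 0.991667)/3 = 0.879575
T_{2}^{(1)} = 0.883790 + (0.883790 − 0.907598)/3 = 0.875854
T_{3}^{(1)} = 0.877570 + (0.877570 − 0.883790)/3 = 0.875497
T_{2}^{(2)} = 0.875854 + (0.875854 − 0.879575)/15 = 0.875606
T_{3}^{(2)} = 0.875497 + (0.875497 − 0.875854)/15 = 0.875473
T_{3}^{(3)} = (64·0.875473 − 0.875606) / 63 = 0.875471

0.8755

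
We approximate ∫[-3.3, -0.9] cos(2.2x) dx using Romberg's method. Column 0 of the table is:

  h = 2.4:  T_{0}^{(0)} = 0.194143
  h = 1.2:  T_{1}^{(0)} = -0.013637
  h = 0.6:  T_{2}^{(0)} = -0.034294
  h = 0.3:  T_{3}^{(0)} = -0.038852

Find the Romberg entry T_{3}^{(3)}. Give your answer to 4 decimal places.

T_{1}^{(1)} = -0.013637 + (-0.013637 − 0.194143)/3 = -0.082897
T_{2}^{(1)} = (4·(-0.034294) − (-0.013637)) / 3 = -0.041180
T_{3}^{(1)} = -0.038852 + (-0.038852 − (-0.034294))/3 = -0.040371
T_{2}^{(2)} = (16·(-0.041180) − (-0.082897)) / 15 = -0.038399
T_{3}^{(2)} = (16·(-0.040371) − (-0.041180)) / 15 = -0.040317
T_{3}^{(3)} = -0.040317 + (-0.040317 − (-0.038399))/63 = -0.040347

-0.0403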